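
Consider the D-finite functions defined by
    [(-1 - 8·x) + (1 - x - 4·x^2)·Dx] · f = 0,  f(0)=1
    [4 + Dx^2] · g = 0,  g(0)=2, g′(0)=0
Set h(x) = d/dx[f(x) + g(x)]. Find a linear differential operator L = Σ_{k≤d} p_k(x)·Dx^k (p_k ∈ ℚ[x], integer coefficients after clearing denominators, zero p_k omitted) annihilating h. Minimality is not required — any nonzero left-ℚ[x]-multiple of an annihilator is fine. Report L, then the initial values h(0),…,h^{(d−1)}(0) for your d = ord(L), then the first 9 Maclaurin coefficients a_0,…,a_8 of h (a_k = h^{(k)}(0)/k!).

L = (1472 + 8672·x + 38224·x^2 + 28480·x^3 + 58880·x^4 + 9216·x^5 + 12288·x^6) + (-116 - 892·x + 504·x^2 + 2312·x^3 + 5920·x^4 + 10368·x^5 + 3584·x^6 + 4096·x^7)·Dx + (368 + 2168·x + 9556·x^2 + 7120·x^3 + 14720·x^4 + 2304·x^5 + 3072·x^6)·Dx^2 + (-29 - 223·x + 126·x^2 + 578·x^3 + 1480·x^4 + 2592·x^5 + 896·x^6 + 1024·x^7)·Dx^3  (order 3).
h: a_k = 1, 2, 27, 364/3, 325, 16274/15, 3087, 2935832/315, 26361, …
ICs: h(0) = 1, h′(0) = 2, h′′(0) = 54.

f: a_k = 1, 1, 5, 9, 29, 65, 181, 441, 1165, …
g: a_k = 2, 0, -4, 0, 4/3, 0, -8/45, 0, 4/315, …
h₀=f+g: left-lcm gives L₀, ord ≤ 3.
Derive L from L₀ (diff closure).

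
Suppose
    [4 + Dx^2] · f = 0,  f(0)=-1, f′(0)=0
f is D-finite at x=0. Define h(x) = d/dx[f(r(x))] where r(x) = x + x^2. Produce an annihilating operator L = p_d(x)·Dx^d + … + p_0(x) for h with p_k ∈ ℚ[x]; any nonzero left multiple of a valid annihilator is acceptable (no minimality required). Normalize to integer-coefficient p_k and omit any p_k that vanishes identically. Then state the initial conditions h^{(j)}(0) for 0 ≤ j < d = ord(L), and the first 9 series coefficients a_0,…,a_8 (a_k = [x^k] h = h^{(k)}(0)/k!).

L = (16 + 32·x + 96·x^2 + 128·x^3 + 64·x^4) + (-6 - 12·x)·Dx + (1 + 4·x + 4·x^2)·Dx^2  (order 2).
h: a_k = 0, 4, 12, 16/3, -40/3, -352/15, -224/15, 1664/315, 544/35, …
ICs: h(0) = 0, h′(0) = 4.

f: a_k = -1, 0, 2, 0, -2/3, 0, 4/45, 0, -2/315, …
Change of var in L_f (x↦r) gives L₀.
Derive L from L₀ (diff closure).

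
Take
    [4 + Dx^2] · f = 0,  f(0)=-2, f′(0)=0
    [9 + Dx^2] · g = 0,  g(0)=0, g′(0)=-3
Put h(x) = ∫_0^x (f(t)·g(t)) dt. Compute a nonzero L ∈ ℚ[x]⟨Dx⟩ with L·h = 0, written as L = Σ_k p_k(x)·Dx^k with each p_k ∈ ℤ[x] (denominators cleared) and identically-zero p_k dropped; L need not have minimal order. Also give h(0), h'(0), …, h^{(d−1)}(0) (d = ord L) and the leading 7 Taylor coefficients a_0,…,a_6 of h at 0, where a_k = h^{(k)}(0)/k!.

f: a_k = -2, 0, 4, 0, -4/3, 0, 8/45, …
g: a_k = 0, -3, 0, 9/2, 0, -81/40, 0, …
h₀=f·g: eliminate ⇒ L₀, order ≤ 2·2.
h=∫h₀ ⇒ L = L₀·Dx.
L = 25·Dx + 26·Dx^3 + Dx^5  (order 5).
h: a_k = 0, 0, 3, 0, -21/4, 0, 521/120, …
ICs: h(0) = 0, h′(0) = 0, h′′(0) = 6, h′′′(0) = 0, h′′′′(0) = -126.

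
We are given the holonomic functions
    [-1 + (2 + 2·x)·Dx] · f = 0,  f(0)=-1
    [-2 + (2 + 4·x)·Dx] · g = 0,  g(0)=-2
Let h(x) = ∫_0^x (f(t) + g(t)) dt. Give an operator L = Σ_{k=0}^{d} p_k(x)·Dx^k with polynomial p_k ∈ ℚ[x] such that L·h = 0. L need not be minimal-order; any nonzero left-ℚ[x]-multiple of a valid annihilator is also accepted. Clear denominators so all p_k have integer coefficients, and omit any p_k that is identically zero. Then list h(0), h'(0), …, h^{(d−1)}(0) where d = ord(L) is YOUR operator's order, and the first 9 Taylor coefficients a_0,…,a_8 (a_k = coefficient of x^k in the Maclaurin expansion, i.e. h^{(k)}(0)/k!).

L = -Dx + (3 + 4·x)·Dx^2 + (2 + 6·x + 4·x^2)·Dx^3  (order 3).
h: a_k = 0, -3, -5/4, 3/8, -17/64, 33/128, -455/1536, 387/1024, -8481/16384, …
ICs: h(0) = 0, h′(0) = -3, h′′(0) = -5/2.

f: a_k = -1, -1/2, 1/8, -1/16, 5/128, -7/256, 21/1024, -33/2048, 429/32768, …
g: a_k = -2, -2, 1, -1, 5/4, -7/4, 21/8, -33/8, 429/64, …
L₀ := lclm(L_f,L_g); ord L₀ ≤ 1+1.
h=∫₀ˣh₀: take L = L₀·Dx.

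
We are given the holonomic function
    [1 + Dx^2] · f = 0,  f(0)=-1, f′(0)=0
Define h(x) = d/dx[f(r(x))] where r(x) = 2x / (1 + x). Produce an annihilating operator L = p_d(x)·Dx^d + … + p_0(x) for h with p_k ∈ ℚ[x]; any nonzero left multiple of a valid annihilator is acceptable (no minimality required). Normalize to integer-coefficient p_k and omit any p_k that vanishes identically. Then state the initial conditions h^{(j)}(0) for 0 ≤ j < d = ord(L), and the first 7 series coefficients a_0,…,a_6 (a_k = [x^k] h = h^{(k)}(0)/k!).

f: a_k = -1, 0, 1/2, 0, -1/24, 0, 1/720, …
f∘r: x↦r, Dx↦Dx/r' in L_f ⇒ L₀.
h=h₀': d/dx-closure on L₀ ⇒ L.
L = (10 + 12·x + 6·x^2) + (6 + 18·x + 18·x^2 + 6·x^3)·Dx + (1 + 4·x + 6·x^2 + 4·x^3 + x^4)·Dx^2  (order 2).
h: a_k = 0, 4, -12, 64/3, -80/3, 308/15, 28/5, …
ICs: h(0) = 0, h′(0) = 4.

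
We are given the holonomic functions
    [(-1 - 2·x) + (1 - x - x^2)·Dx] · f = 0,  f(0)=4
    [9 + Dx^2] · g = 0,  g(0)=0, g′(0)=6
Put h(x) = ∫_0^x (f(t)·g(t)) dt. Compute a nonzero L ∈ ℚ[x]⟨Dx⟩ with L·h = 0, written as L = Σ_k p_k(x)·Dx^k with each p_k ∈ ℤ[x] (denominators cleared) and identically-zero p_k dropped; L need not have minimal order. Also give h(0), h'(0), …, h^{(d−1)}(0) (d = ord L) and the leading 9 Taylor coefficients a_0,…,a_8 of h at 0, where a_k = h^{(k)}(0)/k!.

L = (-7 + 9·x + 9·x^2)·Dx + (2 + 4·x)·Dx^2 + (-1 + x + x^2)·Dx^3  (order 3).
h: a_k = 0, 0, 12, 8, 3, 36/5, 107/10, 501/35, 2253/112, …
ICs: h(0) = 0, h′(0) = 0, h′′(0) = 24.

f: a_k = 4, 4, 8, 12, 20, 32, 52, 84, 136, …
g: a_k = 0, 6, 0, -9, 0, 81/20, 0, -243/280, 0, …
f·g: L₀ = L_f ⊗_s L_g, ord ≤ 1·2.
h=∫h₀ ⇒ L = L₀·Dx.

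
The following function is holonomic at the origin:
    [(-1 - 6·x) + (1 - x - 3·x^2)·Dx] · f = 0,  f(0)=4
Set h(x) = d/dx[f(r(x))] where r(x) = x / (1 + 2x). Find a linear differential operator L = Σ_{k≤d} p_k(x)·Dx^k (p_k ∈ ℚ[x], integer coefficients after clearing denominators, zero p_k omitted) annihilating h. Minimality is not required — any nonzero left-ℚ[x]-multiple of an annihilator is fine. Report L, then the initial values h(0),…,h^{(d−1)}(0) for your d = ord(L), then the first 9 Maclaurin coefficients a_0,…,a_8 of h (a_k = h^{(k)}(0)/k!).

f: a_k = 4, 4, 16, 28, 76, 160, 388, 868, 2032, …
Change of var in L_f (x↦r) gives L₀.
h=h₀': d/dx-closure on L₀ ⇒ L.
L = (4 + 6·x + 30·x^2 + 32·x^3) + (-1 - 13·x - 45·x^2 - 38·x^3 + 16·x^4)·Dx  (order 1).
h: a_k = 4, 16, -60, 272, -1120, 4440, -17108, 64576, -239940, …
ICs: h(0) = 4.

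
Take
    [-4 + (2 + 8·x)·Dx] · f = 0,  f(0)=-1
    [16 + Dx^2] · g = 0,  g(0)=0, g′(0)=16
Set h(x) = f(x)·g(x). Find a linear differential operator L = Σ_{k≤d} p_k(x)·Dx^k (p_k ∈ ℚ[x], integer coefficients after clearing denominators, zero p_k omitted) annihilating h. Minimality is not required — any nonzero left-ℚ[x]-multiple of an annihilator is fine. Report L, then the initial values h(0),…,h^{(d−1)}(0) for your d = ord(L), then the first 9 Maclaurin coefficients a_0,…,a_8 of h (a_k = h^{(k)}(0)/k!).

f: a_k = -1, -2, 2, -4, 10, -28, 84, -264, 858, …
g: a_k = 0, 16, 0, -128/3, 0, 512/15, 0, -4096/315, 0, …
f·g: L₀ = L_f ⊗_s L_g, ord ≤ 1·2.
L = (28 + 128·x + 256·x^2) + (-4 - 16·x)·Dx + (1 + 8·x + 16·x^2)·Dx^2  (order 2).
h: a_k = 0, -16, -32, 224/3, 64/3, 608/15, -1728/5, 62912/63, -989056/315, …
ICs: h(0) = 0, h′(0) = -16.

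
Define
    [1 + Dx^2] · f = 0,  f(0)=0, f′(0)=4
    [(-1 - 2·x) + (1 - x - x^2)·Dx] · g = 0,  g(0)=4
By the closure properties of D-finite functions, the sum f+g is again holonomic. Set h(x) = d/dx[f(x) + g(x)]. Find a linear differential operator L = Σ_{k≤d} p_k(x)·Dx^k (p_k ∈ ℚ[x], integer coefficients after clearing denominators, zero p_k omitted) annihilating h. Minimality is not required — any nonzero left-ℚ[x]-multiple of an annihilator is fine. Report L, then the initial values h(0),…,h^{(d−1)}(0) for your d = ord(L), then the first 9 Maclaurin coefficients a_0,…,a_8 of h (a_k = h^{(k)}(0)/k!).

L = (124 + 358·x + 470·x^2 + 230·x^3 + 130·x^4 + 18·x^5 + 6·x^6) + (-19 - 29·x + 36·x^2 + 55·x^3 + 50·x^4 + 27·x^5 + 7·x^6 + 2·x^7)·Dx + (124 + 358·x + 470·x^2 + 230·x^3 + 130·x^4 + 18·x^5 + 6·x^6)·Dx^2 + (-19 - 29·x + 36·x^2 + 55·x^3 + 50·x^4 + 27·x^5 + 7·x^6 + 2·x^7)·Dx^3  (order 3).
h: a_k = 8, 16, 34, 80, 961/6, 312, 105839/180, 1088, 19958401/10080, …
ICs: h(0) = 8, h′(0) = 16, h′′(0) = 68.

f: a_k = 0, 4, 0, -2/3, 0, 1/30, 0, -1/1260, 0, …
g: a_k = 4, 4, 8, 12, 20, 32, 52, 84, 136, …
h₀=f+g: left-lcm gives L₀, ord ≤ 3.
Differentiate: ansatz ord ≤ ord L₀ ⇒ L.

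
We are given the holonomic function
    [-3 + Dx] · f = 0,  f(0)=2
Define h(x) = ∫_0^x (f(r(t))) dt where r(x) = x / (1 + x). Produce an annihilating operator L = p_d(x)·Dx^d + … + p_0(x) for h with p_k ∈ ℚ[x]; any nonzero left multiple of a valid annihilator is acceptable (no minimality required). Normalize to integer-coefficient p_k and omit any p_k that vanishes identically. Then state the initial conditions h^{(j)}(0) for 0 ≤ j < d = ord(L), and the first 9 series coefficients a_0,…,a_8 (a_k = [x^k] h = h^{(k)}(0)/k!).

f: a_k = 2, 6, 9, 9, 27/4, 81/20, 81/40, 243/280, 729/2240, …
Substitute x→r, Dx→(1/r')Dx; clear ⇒ L₀.
∫: right-multiply L₀ by Dx.
L = -3·Dx + (1 + 2·x + x^2)·Dx^2  (order 2).
h: a_k = 0, 2, 3, 1, -3/4, 3/20, 7/40, -69/280, 411/2240, …
ICs: h(0) = 0, h′(0) = 2.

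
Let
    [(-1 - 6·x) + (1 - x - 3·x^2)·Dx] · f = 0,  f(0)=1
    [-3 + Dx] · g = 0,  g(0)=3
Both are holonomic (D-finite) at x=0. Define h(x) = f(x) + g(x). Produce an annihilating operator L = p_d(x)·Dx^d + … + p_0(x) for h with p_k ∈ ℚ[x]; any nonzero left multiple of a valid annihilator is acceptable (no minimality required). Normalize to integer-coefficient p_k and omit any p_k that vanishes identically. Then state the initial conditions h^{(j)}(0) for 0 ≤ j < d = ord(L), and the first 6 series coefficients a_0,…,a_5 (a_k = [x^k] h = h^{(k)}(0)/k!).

L = (-15 - 9·x - 243·x^2 - 162·x^3) + (-1 + 36·x + 99·x^2 - 54·x^3 - 81·x^4)·Dx + (2 - 11·x - 6·x^2 + 36·x^3 + 27·x^4)·Dx^2  (order 2).
h: a_k = 4, 10, 35/2, 41/2, 233/8, 1843/40, …
ICs: h(0) = 4, h′(0) = 10.

f: a_k = 1, 1, 4, 7, 19, 40, …
g: a_k = 3, 9, 27/2, 27/2, 81/8, 243/40, …
h₀=f+g: left-lcm gives L₀, ord ≤ 2.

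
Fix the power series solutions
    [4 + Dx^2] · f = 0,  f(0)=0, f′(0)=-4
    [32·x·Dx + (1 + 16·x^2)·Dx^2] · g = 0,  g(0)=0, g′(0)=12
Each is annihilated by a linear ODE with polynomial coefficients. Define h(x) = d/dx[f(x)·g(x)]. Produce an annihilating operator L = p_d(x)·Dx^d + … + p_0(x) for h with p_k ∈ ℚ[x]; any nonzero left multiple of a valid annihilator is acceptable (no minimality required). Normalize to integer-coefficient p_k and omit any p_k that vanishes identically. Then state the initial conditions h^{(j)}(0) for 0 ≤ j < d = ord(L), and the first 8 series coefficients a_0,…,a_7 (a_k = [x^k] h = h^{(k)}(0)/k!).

f: a_k = 0, -4, 0, 8/3, 0, -8/15, 0, 16/315, …
g: a_k = 0, 12, 0, -64, 0, 3072/5, 0, -49152/7, …
Sym-product of L_f,L_g gives L₀ (≤ ord 4).
h₀' ⇒ L via d/dx closure of L₀.
L = (62288 + 2213376·x^2 + 73428992·x^4 + 58982400·x^6 + 3145728·x^8 - 167772160·x^10 + 268435456·x^12) + (35072·x + 2871296·x^3 + 39976960·x^5 + 52428800·x^7 + 83886080·x^9 + 268435456·x^11)·Dx + (15912 + 579328·x^2 + 18954240·x^4 + 19529728·x^6 + 9961472·x^8 - 16777216·x^10 + 134217728·x^12)·Dx^2 + (8768·x + 717824·x^3 + 9994240·x^5 + 13107200·x^7 + 20971520·x^9 + 67108864·x^11)·Dx^3 + (85 + 6496·x^2 + 149248·x^4 + 1196032·x^6 + 2293760·x^8 + 6291456·x^10 + 16777216·x^12)·Dx^4  (order 4).
h: a_k = 0, -96, 0, 1152, 0, -15808, 0, 238080, …
ICs: h(0) = 0, h′(0) = -96, h′′(0) = 0, h′′′(0) = 6912.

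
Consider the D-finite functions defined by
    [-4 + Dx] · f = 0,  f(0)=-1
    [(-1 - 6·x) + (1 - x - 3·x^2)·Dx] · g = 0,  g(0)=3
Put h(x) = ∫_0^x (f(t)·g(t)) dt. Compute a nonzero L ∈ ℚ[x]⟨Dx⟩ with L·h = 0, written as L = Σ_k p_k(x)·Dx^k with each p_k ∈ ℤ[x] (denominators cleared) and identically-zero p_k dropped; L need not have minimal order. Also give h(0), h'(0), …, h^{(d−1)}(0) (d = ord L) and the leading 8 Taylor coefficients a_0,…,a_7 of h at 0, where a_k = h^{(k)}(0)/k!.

f: a_k = -1, -4, -8, -32/3, -32/3, -128/15, -256/45, -1024/315, …
g: a_k = 3, 3, 12, 21, 57, 120, 291, 651, …
h₀=f·g: eliminate ⇒ L₀, order ≤ 1·1.
∫: right-multiply L₀ by Dx.
L = (5 + 2·x - 12·x^2)·Dx + (-1 + x + 3·x^2)·Dx^2  (order 2).
h: a_k = 0, -3, -15/2, -16, -125/4, -301/5, -1754/15, -695/3, …
ICs: h(0) = 0, h′(0) = -3.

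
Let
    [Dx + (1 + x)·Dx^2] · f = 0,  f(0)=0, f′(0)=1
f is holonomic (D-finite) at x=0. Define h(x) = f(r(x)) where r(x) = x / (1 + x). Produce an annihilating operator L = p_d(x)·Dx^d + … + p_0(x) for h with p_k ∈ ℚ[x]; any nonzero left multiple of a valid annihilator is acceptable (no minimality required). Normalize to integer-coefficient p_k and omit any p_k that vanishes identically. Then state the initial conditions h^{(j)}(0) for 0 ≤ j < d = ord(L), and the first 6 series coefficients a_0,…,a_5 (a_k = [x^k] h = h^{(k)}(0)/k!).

L = (3 + 4·x)·Dx + (1 + 3·x + 2·x^2)·Dx^2  (order 2).
h: a_k = 0, 1, -3/2, 7/3, -15/4, 31/5, …
ICs: h(0) = 0, h′(0) = 1.

f: a_k = 0, 1, -1/2, 1/3, -1/4, 1/5, …
L₀ from L_f via x↦r, Dx↦r'^{-1}Dx.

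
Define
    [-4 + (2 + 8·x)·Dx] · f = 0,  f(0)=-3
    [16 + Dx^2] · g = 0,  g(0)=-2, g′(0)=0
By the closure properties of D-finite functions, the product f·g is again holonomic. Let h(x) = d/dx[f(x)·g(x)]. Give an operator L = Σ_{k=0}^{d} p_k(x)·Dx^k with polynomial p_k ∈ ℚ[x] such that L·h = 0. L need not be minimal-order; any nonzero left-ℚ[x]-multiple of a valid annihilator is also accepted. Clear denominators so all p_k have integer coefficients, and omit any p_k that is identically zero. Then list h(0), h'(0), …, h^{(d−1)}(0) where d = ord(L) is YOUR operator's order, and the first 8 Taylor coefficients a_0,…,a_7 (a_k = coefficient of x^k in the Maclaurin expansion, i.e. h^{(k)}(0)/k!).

f: a_k = -3, -6, 6, -12, 30, -84, 252, -792, …
g: a_k = -2, 0, 16, 0, -64/3, 0, 512/45, 0, …
Sym-product of L_f,L_g gives L₀ (≤ ord 2).
h₀' ⇒ L via d/dx closure of L₀.
L = (212 + 2304·x + 8704·x^2 + 16384·x^3 + 16384·x^4) + (-4 - 144·x - 768·x^2 - 1024·x^3)·Dx + (7 + 88·x + 432·x^2 + 1024·x^3 + 1024·x^4)·Dx^2  (order 2).
h: a_k = 12, -120, -216, 400, 520, -5584/5, 44912/15, -1409504/105, …
ICs: h(0) = 12, h′(0) = -120.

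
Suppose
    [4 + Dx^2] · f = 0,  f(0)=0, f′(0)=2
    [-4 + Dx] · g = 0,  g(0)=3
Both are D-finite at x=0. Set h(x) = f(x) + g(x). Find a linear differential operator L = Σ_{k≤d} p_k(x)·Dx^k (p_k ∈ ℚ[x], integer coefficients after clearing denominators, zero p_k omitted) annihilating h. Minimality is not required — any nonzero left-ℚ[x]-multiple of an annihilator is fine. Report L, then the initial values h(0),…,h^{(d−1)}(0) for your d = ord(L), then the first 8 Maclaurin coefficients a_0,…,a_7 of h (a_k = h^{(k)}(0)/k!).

f: a_k = 0, 2, 0, -4/3, 0, 4/15, 0, -8/315, …
g: a_k = 3, 12, 24, 32, 32, 128/5, 256/15, 1024/105, …
h₀=f+g: left-lcm gives L₀, ord ≤ 3.
L = -16 + 4·Dx - 4·Dx^2 + Dx^3  (order 3).
h: a_k = 3, 14, 24, 92/3, 32, 388/15, 256/15, 3064/315, …
ICs: h(0) = 3, h′(0) = 14, h′′(0) = 48.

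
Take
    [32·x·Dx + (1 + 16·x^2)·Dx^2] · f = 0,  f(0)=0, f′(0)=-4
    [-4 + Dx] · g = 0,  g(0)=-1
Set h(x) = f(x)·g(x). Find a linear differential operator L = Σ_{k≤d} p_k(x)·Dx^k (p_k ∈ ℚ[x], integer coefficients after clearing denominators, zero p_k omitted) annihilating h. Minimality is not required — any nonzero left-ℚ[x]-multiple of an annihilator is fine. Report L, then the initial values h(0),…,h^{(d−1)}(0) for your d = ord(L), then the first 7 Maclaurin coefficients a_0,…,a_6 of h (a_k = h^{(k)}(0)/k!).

f: a_k = 0, -4, 0, 64/3, 0, -1024/5, 0, …
g: a_k = -1, -4, -8, -32/3, -32/3, -128/15, -256/45, …
Sym-product of L_f,L_g gives L₀ (≤ ord 2).
L = (16 - 128·x + 256·x^2) + (-8 + 32·x - 128·x^2)·Dx + (1 + 16·x^2)·Dx^2  (order 2).
h: a_k = 0, 4, 16, 32/3, -128/3, 384/5, 5632/9, …
ICs: h(0) = 0, h′(0) = 4.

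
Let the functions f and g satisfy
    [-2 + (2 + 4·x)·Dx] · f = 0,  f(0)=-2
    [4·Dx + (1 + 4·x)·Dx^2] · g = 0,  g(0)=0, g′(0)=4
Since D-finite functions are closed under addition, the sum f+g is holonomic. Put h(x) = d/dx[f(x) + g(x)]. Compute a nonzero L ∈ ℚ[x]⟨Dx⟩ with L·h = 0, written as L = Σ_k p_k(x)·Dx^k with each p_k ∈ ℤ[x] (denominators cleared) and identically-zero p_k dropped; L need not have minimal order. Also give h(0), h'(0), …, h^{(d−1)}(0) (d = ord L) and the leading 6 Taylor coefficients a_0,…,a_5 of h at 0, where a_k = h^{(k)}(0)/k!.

L = (20 + 16·x) + (29 + 104·x + 80·x^2)·Dx + (3 + 22·x + 48·x^2 + 32·x^3)·Dx^2  (order 2).
h: a_k = 2, -14, 61, -251, 4061/4, -16321/4, …
ICs: h(0) = 2, h′(0) = -14.

f: a_k = -2, -2, 1, -1, 5/4, -7/4, …
g: a_k = 0, 4, -8, 64/3, -64, 1024/5, …
Weyl lclm of L_f,L_g ⇒ L₀ (ord ≤ 3).
h=h₀': d/dx-closure on L₀ ⇒ L.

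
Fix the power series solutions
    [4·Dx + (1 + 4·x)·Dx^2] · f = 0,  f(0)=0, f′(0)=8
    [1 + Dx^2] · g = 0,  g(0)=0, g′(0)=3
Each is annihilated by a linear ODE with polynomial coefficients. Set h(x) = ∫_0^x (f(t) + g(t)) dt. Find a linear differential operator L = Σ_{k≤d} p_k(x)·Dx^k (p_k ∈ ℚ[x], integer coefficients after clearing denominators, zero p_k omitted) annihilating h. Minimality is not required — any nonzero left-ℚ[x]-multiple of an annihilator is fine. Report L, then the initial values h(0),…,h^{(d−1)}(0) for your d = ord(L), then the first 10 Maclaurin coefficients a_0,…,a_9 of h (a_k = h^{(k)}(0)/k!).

L = (388 + 32·x + 64·x^2)·Dx^2 + (33 + 140·x + 48·x^2 + 64·x^3)·Dx^3 + (388 + 32·x + 64·x^2)·Dx^4 + (33 + 140·x + 48·x^2 + 64·x^3)·Dx^5  (order 5).
h: a_k = 0, 0, 11/2, -16/3, 253/24, -128/5, 3277/48, -4096/21, 7864319/13440, -16384/9, …
ICs: h(0) = 0, h′(0) = 0, h′′(0) = 11, h′′′(0) = -32, h′′′′(0) = 253.

f: a_k = 0, 8, -16, 128/3, -128, 2048/5, -4096/3, 32768/7, -16384, 524288/9, …
g: a_k = 0, 3, 0, -1/2, 0, 1/40, 0, -1/1680, 0, 1/120960, …
f+g: L₀ = lclm(L_f,L_g), ord ≤ 2+2.
h=∫₀ˣh₀: take L = L₀·Dx.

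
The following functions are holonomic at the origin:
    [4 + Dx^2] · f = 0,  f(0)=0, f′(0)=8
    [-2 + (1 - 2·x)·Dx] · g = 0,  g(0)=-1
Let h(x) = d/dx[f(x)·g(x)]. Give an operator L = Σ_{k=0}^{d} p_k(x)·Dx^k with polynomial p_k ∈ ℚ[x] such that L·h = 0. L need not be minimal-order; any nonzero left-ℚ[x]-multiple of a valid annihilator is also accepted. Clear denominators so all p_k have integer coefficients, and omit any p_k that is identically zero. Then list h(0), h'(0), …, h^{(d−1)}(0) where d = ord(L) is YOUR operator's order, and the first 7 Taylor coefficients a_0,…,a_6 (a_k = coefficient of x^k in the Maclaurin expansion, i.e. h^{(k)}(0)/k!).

f: a_k = 0, 8, 0, -16/3, 0, 16/15, 0, …
g: a_k = -1, -2, -4, -8, -16, -32, -64, …
f·g: L₀ = L_f ⊗_s L_g, ord ≤ 2·1.
h=h₀': d/dx-closure on L₀ ⇒ L.
L = (-4 - 16·x + 16·x^2) + (-4 + 8·x)·Dx + (1 - 4·x + 4·x^2)·Dx^2  (order 2).
h: a_k = -8, -32, -80, -640/3, -1616/3, -6464/5, -135712/45, …
ICs: h(0) = -8, h′(0) = -32.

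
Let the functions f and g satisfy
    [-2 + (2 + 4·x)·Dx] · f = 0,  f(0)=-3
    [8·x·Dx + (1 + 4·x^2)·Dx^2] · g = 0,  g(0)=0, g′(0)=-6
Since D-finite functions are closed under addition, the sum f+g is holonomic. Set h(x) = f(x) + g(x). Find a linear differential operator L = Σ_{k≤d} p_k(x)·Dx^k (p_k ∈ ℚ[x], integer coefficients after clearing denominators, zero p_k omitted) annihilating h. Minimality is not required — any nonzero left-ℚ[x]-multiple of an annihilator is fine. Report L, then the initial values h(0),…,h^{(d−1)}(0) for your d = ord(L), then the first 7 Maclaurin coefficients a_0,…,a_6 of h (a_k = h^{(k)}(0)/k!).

f: a_k = -3, -3, 3/2, -3/2, 15/8, -21/8, 63/16, …
g: a_k = 0, -6, 0, 8, 0, -96/5, 0, …
Weyl lclm of L_f,L_g ⇒ L₀ (ord ≤ 3).
L = (-8 - 40·x + 96·x^2 + 96·x^3)·Dx + (-11 - 32·x + 40·x^2 + 384·x^3 + 336·x^4)·Dx^2 + (-1 + 6·x + 24·x^2 + 48·x^3 + 112·x^4 + 96·x^5)·Dx^3  (order 3).
h: a_k = -3, -9, 3/2, 13/2, 15/8, -873/40, 63/16, …
ICs: h(0) = -3, h′(0) = -9, h′′(0) = 3.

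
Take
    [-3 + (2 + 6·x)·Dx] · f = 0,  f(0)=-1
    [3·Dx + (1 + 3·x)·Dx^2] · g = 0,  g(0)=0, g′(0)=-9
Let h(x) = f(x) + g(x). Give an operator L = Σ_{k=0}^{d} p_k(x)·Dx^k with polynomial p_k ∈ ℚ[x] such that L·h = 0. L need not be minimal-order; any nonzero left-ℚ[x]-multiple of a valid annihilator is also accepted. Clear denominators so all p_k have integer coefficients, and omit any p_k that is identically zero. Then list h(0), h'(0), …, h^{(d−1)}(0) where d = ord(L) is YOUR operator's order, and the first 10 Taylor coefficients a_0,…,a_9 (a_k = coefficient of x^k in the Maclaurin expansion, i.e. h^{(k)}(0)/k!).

L = 9·Dx + (15 + 45·x)·Dx^2 + (2 + 12·x + 18·x^2)·Dx^3  (order 3).
h: a_k = -1, -21/2, 117/8, -459/16, 8181/128, -195129/1280, 388557/1024, -13942125/14336, 83436237/32768, -444055041/65536, …
ICs: h(0) = -1, h′(0) = -21/2, h′′(0) = 117/4.

f: a_k = -1, -3/2, 9/8, -27/16, 405/128, -1701/256, 15309/1024, -72171/2048, 2814669/32768, -14073345/65536, …
g: a_k = 0, -9, 27/2, -27, 243/4, -729/5, 729/2, -6561/7, 19683/8, -6561, …
Sum ⇒ L₀ = lclm(L_f,L_g) in ℚ(x)⟨Dx⟩.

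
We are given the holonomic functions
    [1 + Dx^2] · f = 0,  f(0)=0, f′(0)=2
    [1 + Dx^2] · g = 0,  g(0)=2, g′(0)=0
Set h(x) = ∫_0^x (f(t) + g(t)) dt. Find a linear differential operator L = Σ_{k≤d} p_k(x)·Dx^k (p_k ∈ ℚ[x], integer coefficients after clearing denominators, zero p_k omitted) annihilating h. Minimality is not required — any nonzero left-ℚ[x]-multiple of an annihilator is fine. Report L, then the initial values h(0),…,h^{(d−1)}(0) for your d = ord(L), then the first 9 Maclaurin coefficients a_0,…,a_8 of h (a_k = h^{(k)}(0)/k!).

L = Dx + Dx^3  (order 3).
h: a_k = 0, 2, 1, -1/3, -1/12, 1/60, 1/360, -1/2520, -1/20160, …
ICs: h(0) = 0, h′(0) = 2, h′′(0) = 2.

f: a_k = 0, 2, 0, -1/3, 0, 1/60, 0, -1/2520, 0, …
g: a_k = 2, 0, -1, 0, 1/12, 0, -1/360, 0, 1/20160, …
L₀ := lclm(L_f,L_g); ord L₀ ≤ 2+2.
Integrate: L := L₀·Dx.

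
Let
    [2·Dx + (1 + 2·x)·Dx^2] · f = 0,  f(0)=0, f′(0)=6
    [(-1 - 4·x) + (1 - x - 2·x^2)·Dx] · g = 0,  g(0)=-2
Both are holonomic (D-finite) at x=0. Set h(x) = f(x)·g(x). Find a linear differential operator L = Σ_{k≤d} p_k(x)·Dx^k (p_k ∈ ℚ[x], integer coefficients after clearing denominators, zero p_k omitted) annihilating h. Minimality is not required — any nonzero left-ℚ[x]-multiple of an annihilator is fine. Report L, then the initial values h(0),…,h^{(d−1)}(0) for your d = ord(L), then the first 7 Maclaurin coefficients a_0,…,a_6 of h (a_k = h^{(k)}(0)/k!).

f: a_k = 0, 6, -6, 8, -12, 96/5, -32, …
g: a_k = -2, -2, -6, -10, -22, -42, -86, …
Product ⇒ symmetric product L₀, ord ≤ 2.
L = (6 + 16·x) + (14·x + 20·x^2)·Dx + (-1 - x + 4·x^2 + 4·x^3)·Dx^2  (order 2).
h: a_k = 0, -12, 0, -40, -16, -672/5, -512/5, …
ICs: h(0) = 0, h′(0) = -12.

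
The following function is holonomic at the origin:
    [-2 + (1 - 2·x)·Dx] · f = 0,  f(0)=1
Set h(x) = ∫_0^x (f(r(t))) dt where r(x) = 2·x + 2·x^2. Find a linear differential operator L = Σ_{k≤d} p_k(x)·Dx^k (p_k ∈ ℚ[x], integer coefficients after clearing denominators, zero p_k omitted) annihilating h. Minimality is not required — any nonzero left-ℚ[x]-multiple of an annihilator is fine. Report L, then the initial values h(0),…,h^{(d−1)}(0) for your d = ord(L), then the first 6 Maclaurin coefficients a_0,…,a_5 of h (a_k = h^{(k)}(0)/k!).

f: a_k = 1, 2, 4, 8, 16, 32, …
Change of var in L_f (x↦r) gives L₀.
h=∫₀ˣh₀: take L = L₀·Dx.
L = (4 + 8·x)·Dx + (-1 + 4·x + 4·x^2)·Dx^2  (order 2).
h: a_k = 0, 1, 2, 20/3, 24, 464/5, …
ICs: h(0) = 0, h′(0) = 1.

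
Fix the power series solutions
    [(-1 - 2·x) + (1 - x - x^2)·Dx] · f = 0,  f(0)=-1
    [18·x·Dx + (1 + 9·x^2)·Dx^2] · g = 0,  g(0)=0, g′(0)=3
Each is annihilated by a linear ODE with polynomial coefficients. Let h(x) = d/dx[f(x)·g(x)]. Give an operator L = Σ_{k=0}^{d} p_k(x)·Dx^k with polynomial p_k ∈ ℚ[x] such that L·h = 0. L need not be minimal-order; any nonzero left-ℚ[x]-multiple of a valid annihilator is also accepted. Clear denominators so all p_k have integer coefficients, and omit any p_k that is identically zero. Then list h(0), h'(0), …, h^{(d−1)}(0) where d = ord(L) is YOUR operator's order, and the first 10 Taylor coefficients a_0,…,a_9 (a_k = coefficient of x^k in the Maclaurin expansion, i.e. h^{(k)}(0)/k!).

L = (-30 + 1134·x^2 + 1944·x^3 + 2916·x^4) + (12 + 42·x - 108·x^2 + 198·x^3 + 1944·x^4 + 1944·x^5)·Dx + (-1 - 8·x - 26·x^2 - 36·x^3 - 126·x^4 + 324·x^5 + 243·x^6)·Dx^2  (order 2).
h: a_k = -3, -6, 9, 0, -228, -1368/5, 7743/5, 49176/35, -112779/7, -113016/7, …
ICs: h(0) = -3, h′(0) = -6.

f: a_k = -1, -1, -2, -3, -5, -8, -13, -21, -34, -55, …
g: a_k = 0, 3, 0, -9, 0, 243/5, 0, -2187/7, 0, 2187, …
Sym-product of L_f,L_g gives L₀ (≤ ord 2).
Differentiate: ansatz ord ≤ ord L₀ ⇒ L.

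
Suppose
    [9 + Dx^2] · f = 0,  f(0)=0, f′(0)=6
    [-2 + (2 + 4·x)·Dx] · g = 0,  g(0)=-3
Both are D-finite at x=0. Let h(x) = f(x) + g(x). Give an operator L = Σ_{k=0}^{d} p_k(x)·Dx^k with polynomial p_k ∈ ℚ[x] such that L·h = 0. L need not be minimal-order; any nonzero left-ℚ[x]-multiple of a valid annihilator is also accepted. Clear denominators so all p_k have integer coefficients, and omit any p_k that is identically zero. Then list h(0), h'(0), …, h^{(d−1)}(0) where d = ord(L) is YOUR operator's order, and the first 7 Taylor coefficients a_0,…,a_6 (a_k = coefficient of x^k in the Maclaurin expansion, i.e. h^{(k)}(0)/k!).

L = (-54 - 162·x - 162·x^2) + (36 + 234·x + 486·x^2 + 324·x^3)·Dx + (-6 - 18·x - 18·x^2)·Dx^2 + (4 + 26·x + 54·x^2 + 36·x^3)·Dx^3  (order 3).
h: a_k = -3, 3, 3/2, -21/2, 15/8, 57/40, 63/16, …
ICs: h(0) = -3, h′(0) = 3, h′′(0) = 3.

f: a_k = 0, 6, 0, -9, 0, 81/20, 0, …
g: a_k = -3, -3, 3/2, -3/2, 15/8, -21/8, 63/16, …
Sum ⇒ L₀ = lclm(L_f,L_g) in ℚ(x)⟨Dx⟩.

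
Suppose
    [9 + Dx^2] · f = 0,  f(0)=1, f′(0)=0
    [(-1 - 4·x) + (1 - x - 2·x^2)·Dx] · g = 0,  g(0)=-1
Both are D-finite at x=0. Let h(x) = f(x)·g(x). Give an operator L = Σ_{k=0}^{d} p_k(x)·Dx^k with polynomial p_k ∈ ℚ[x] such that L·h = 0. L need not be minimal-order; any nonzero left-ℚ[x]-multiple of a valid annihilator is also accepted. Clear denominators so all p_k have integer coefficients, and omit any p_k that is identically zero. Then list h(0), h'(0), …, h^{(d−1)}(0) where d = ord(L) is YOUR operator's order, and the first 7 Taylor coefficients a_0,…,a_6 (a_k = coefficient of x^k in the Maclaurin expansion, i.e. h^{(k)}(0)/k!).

f: a_k = 1, 0, -9/2, 0, 27/8, 0, -81/80, …
g: a_k = -1, -1, -3, -5, -11, -21, -43, …
h₀=f·g: eliminate ⇒ L₀, order ≤ 2·1.
L = (-5 + 9·x + 18·x^2) + (2 + 8·x)·Dx + (-1 + x + 2·x^2)·Dx^2  (order 2).
h: a_k = -1, -1, 3/2, -1/2, -7/8, -15/8, -209/80, …
ICs: h(0) = -1, h′(0) = -1.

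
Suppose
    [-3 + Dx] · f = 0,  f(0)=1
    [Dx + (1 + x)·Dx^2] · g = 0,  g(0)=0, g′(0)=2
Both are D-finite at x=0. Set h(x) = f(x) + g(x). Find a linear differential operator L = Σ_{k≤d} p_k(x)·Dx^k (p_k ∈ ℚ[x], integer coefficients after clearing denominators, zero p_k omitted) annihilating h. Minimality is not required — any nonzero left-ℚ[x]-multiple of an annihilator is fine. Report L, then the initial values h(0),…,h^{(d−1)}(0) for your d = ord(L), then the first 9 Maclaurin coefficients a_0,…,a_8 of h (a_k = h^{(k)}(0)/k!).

f: a_k = 1, 3, 9/2, 9/2, 27/8, 81/40, 81/80, 243/560, 729/4480, …
g: a_k = 0, 2, -1, 2/3, -1/2, 2/5, -1/3, 2/7, -1/4, …
L₀ := lclm(L_f,L_g); ord L₀ ≤ 1+2.
L = (-15 - 9·x)·Dx + (-7 - 18·x - 9·x^2)·Dx^2 + (4 + 7·x + 3·x^2)·Dx^3  (order 3).
h: a_k = 1, 5, 7/2, 31/6, 23/8, 97/40, 163/240, 403/560, -391/4480, …
ICs: h(0) = 1, h′(0) = 5, h′′(0) = 7.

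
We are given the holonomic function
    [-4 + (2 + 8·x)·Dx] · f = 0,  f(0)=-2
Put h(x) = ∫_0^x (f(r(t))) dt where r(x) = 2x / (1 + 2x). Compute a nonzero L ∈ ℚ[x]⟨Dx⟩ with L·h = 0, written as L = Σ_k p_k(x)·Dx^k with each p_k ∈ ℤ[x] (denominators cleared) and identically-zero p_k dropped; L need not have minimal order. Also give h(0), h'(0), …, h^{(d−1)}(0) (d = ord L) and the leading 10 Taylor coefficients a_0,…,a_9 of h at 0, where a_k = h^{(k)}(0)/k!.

f: a_k = -2, -4, 4, -8, 20, -56, 168, -528, 1716, -5720, …
h₀=f(r): pull back L_f along r ⇒ L₀.
h=∫h₀ ⇒ L = L₀·Dx.
L = -4·Dx + (1 + 12·x + 20·x^2)·Dx^2  (order 2).
h: a_k = 0, -2, -4, 32/3, -40, 192, -1088, 48128/7, -46784, 3020800/9, …
ICs: h(0) = 0, h′(0) = -2.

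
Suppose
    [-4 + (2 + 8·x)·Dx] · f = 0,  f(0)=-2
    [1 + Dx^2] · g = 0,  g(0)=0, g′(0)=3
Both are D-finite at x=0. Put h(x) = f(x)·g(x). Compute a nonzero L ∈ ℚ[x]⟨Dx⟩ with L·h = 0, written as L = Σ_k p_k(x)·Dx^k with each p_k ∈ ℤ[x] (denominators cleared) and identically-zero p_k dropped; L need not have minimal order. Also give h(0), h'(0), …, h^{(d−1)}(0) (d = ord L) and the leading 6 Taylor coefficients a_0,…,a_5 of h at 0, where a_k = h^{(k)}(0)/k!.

f: a_k = -2, -4, 4, -8, 20, -56, …
g: a_k = 0, 3, 0, -1/2, 0, 1/40, …
Sym-product of L_f,L_g gives L₀ (≤ ord 2).
L = (13 + 8·x + 16·x^2) + (-4 - 16·x)·Dx + (1 + 8·x + 16·x^2)·Dx^2  (order 2).
h: a_k = 0, -6, -12, 13, -22, 1159/20, …
ICs: h(0) = 0, h′(0) = -6.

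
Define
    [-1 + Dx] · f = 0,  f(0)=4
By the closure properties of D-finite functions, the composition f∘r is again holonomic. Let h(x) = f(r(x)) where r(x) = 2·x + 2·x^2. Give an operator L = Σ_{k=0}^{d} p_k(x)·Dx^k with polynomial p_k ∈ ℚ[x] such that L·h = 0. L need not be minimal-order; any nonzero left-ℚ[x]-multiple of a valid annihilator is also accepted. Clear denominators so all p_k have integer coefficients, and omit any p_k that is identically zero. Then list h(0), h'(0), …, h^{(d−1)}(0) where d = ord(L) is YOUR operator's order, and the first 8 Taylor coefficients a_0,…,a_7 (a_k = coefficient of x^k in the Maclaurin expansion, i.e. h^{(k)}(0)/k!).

L = (-2 - 4·x) + Dx  (order 1).
h: a_k = 4, 8, 16, 64/3, 80/3, 416/15, 1216/45, 7424/315, …
ICs: h(0) = 4.

f: a_k = 4, 4, 2, 2/3, 1/6, 1/30, 1/180, 1/1260, …
Substitute x→r, Dx→(1/r')Dx; clear ⇒ L₀.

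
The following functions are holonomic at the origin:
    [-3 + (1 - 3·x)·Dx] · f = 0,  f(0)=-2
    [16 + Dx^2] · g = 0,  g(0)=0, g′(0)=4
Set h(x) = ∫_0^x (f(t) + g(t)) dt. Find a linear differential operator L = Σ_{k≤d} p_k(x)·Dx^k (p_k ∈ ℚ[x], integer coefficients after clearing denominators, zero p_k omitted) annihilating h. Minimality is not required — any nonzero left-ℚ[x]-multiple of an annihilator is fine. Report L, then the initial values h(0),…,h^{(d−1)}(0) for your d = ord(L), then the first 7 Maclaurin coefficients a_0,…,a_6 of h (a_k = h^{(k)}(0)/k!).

L = (1680 - 2304·x + 3456·x^2)·Dx + (-272 + 1584·x - 3456·x^2 + 3456·x^3)·Dx^2 + (105 - 144·x + 216·x^2)·Dx^3 + (-17 + 99·x - 216·x^2 + 216·x^3)·Dx^4  (order 4).
h: a_k = 0, -2, -1, -6, -97/6, -162/5, -3581/45, …
ICs: h(0) = 0, h′(0) = -2, h′′(0) = -2, h′′′(0) = -36.

f: a_k = -2, -6, -18, -54, -162, -486, -1458, …
g: a_k = 0, 4, 0, -32/3, 0, 128/15, 0, …
f+g: L₀ = lclm(L_f,L_g), ord ≤ 1+2.
Integrate: L := L₀·Dx.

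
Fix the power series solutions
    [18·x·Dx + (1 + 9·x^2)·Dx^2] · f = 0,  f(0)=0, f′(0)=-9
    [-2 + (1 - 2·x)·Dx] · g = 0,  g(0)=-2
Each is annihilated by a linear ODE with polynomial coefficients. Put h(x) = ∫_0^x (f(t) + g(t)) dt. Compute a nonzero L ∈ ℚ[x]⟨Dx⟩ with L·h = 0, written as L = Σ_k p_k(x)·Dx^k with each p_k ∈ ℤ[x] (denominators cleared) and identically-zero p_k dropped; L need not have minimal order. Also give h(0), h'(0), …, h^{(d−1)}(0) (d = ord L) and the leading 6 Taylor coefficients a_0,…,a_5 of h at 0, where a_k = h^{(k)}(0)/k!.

f: a_k = 0, -9, 0, 27, 0, -729/5, …
g: a_k = -2, -4, -8, -16, -32, -64, …
f+g: L₀ = lclm(L_f,L_g), ord ≤ 2+1.
h=∫h₀ ⇒ L = L₀·Dx.
L = (36 - 288·x - 972·x^2)·Dx^2 + (-21 + 36·x - 9·x^2 - 972·x^3)·Dx^3 + (2 + 5·x + 45·x^3 - 162·x^4)·Dx^4  (order 4).
h: a_k = 0, -2, -13/2, -8/3, 11/4, -32/5, …
ICs: h(0) = 0, h′(0) = -2, h′′(0) = -13, h′′′(0) = -16.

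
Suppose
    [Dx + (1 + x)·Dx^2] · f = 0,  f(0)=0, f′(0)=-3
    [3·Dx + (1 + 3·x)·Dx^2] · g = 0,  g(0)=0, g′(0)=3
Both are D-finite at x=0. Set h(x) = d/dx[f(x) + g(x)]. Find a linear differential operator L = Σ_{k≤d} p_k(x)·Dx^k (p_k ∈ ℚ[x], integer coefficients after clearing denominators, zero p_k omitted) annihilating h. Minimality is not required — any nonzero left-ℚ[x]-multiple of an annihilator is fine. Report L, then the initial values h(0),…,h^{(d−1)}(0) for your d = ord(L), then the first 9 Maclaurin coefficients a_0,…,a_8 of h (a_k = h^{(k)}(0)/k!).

f: a_k = 0, -3, 3/2, -1, 3/4, -3/5, 1/2, -3/7, 3/8, …
g: a_k = 0, 3, -9/2, 9, -81/4, 243/5, -243/2, 2187/7, -6561/8, …
L₀ := lclm(L_f,L_g); ord L₀ ≤ 2+2.
Derive L from L₀ (diff closure).
L = 6 + (8 + 12·x)·Dx + (1 + 4·x + 3·x^2)·Dx^2  (order 2).
h: a_k = 0, -6, 24, -78, 240, -726, 2184, -6558, 19680, …
ICs: h(0) = 0, h′(0) = -6.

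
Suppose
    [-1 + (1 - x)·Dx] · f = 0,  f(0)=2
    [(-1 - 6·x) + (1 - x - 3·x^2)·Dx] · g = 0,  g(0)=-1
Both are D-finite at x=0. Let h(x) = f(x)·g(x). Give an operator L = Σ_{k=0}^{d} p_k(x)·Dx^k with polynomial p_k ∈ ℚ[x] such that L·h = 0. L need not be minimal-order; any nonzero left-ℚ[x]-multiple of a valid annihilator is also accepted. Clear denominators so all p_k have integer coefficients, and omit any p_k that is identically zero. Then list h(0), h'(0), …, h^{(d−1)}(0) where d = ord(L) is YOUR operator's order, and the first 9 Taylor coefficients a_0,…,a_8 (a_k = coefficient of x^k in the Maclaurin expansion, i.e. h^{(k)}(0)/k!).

f: a_k = 2, 2, 2, 2, 2, 2, 2, 2, 2, …
g: a_k = -1, -1, -4, -7, -19, -40, -97, -217, -508, …
h₀=f·g: eliminate ⇒ L₀, order ≤ 1·1.
L = (-2 - 4·x + 9·x^2) + (1 - 2·x - 2·x^2 + 3·x^3)·Dx  (order 1).
h: a_k = -2, -4, -12, -26, -64, -144, -338, -772, -1788, …
ICs: h(0) = -2.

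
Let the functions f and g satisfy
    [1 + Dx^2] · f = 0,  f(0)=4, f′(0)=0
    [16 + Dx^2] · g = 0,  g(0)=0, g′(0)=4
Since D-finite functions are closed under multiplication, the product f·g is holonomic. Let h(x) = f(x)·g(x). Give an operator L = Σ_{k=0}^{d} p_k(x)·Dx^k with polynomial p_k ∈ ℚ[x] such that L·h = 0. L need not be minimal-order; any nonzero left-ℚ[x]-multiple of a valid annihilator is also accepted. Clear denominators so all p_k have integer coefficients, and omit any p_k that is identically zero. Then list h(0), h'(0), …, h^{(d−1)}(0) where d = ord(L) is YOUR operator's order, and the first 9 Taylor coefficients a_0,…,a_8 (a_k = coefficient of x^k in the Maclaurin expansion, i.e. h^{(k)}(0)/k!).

f: a_k = 4, 0, -2, 0, 1/6, 0, -1/180, 0, 1/10080, …
g: a_k = 0, 4, 0, -32/3, 0, 128/15, 0, -1024/315, 0, …
h₀=f·g: eliminate ⇒ L₀, order ≤ 2·2.
L = 225 + 34·Dx^2 + Dx^4  (order 4).
h: a_k = 0, 16, 0, -152/3, 0, 842/15, 0, -10039/315, 0, …
ICs: h(0) = 0, h′(0) = 16, h′′(0) = 0, h′′′(0) = -304.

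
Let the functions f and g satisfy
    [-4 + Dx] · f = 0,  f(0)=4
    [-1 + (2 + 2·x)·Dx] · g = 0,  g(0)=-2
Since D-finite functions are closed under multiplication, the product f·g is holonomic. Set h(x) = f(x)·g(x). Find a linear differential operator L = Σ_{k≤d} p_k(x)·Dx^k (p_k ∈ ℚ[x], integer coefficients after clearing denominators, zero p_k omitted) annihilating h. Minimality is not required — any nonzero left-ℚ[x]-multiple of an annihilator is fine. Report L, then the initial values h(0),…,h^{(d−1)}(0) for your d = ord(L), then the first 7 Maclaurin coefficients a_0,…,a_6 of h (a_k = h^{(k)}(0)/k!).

f: a_k = 4, 16, 32, 128/3, 128/3, 512/15, 1024/45, …
g: a_k = -2, -1, 1/4, -1/8, 5/64, -7/128, 21/512, …
f·g: L₀ = L_f ⊗_s L_g, ord ≤ 1·1.
L = (-9 - 8·x) + (2 + 2·x)·Dx  (order 1).
h: a_k = -8, -36, -79, -683/6, -1947/16, -49553/480, -417727/5760, …
ICs: h(0) = -8.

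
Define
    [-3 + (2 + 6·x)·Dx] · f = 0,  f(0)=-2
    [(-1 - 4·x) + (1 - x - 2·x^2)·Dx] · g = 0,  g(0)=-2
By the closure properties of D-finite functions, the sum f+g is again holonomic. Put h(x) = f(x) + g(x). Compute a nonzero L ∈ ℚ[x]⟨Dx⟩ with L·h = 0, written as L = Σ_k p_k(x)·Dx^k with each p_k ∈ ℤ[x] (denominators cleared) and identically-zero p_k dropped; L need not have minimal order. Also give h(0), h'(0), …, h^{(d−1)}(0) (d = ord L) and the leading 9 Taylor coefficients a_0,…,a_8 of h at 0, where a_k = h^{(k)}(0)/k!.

f: a_k = -2, -3, 9/4, -27/8, 405/64, -1701/128, 15309/512, -72171/1024, 2814669/16384, …
g: a_k = -2, -2, -6, -10, -22, -42, -86, -170, -342, …
Sum ⇒ L₀ = lclm(L_f,L_g) in ℚ(x)⟨Dx⟩.
L = (45 + 207·x + 306·x^2 + 360·x^3) + (-33 - 174·x - 573·x^2 - 1044·x^3 - 900·x^4)·Dx + (-2 + 30·x + 138·x^2 - 38·x^3 - 504·x^4 - 360·x^5)·Dx^2  (order 2).
h: a_k = -4, -5, -15/4, -107/8, -1003/64, -7077/128, -28723/512, -246251/1024, -2788659/16384, …
ICs: h(0) = -4, h′(0) = -5.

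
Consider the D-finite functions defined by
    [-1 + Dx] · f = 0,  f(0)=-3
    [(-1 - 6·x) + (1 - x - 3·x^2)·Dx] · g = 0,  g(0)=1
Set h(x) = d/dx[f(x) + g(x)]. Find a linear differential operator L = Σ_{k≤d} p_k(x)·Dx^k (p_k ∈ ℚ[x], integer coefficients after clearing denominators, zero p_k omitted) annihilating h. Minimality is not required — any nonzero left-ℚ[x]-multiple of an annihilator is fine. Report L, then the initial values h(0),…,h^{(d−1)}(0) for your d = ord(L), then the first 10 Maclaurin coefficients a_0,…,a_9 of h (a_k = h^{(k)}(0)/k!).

L = (34 + 278·x + 312·x^2 + 756·x^3 + 162·x^4) + (-41 - 284·x - 341·x^2 - 672·x^3 + 45·x^4 + 54·x^5)·Dx + (7 + 6·x + 29·x^2 - 84·x^3 - 207·x^4 - 54·x^5)·Dx^2  (order 2).
h: a_k = -2, 5, 39/2, 151/2, 1599/8, 23279/40, 364559/240, 6827519/1680, 140192639/13440, 3245356799/120960, …
ICs: h(0) = -2, h′(0) = 5.

f: a_k = -3, -3, -3/2, -1/2, -1/8, -1/40, -1/240, -1/1680, -1/13440, -1/120960, …
g: a_k = 1, 1, 4, 7, 19, 40, 97, 217, 508, 1159, …
L₀ := lclm(L_f,L_g); ord L₀ ≤ 1+1.
Derive L from L₀ (diff closure).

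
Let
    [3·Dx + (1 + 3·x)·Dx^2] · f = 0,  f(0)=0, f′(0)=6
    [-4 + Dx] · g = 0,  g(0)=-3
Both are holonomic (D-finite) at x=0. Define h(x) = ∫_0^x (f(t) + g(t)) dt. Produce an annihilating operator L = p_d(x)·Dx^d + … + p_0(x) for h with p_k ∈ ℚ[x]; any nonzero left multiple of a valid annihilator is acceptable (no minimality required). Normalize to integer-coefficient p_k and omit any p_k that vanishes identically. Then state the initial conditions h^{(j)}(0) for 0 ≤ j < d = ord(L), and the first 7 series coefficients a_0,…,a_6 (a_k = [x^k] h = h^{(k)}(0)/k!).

L = (-120 - 144·x)·Dx^2 + (2 - 96·x - 144·x^2)·Dx^3 + (7 + 33·x + 36·x^2)·Dx^4  (order 4).
h: a_k = 0, -3, -3, -11, -7/2, -29/2, 179/15, …
ICs: h(0) = 0, h′(0) = -3, h′′(0) = -6, h′′′(0) = -66.

f: a_k = 0, 6, -9, 18, -81/2, 486/5, -243, …
g: a_k = -3, -12, -24, -32, -32, -128/5, -256/15, …
Sum ⇒ L₀ = lclm(L_f,L_g) in ℚ(x)⟨Dx⟩.
Integrate: L := L₀·Dx.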